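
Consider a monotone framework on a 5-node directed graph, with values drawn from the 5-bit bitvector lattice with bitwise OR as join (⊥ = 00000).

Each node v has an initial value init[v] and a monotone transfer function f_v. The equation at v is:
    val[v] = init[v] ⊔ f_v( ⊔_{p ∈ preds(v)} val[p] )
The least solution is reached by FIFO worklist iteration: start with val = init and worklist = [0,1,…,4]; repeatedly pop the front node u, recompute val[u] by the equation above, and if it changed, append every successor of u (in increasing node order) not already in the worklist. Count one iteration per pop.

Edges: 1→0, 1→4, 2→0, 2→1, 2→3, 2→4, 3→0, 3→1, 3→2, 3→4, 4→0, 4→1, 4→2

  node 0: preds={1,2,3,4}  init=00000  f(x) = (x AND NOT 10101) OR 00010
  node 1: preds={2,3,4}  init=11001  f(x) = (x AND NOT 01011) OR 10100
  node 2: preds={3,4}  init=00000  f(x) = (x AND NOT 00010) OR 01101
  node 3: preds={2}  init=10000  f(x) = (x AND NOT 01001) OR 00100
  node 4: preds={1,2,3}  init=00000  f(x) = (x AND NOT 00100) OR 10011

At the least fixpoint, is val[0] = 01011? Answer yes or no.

no

Trace (8 dequeues):
  [1] u=0 | in 11001 | out 01010 | prev 00000 | push {}
  [2] u=1 | in 10000 | out 11101 | prev 11001 | push {0}
  [3] u=2 | in 10000 | out 11101 | prev 00000 | push {1}
  [4] u=3 | in 11101 | out 10100 | prev 10000 | push {2}
  [5] u=4 | in 11101 | out 11011 | prev 00000 | push {}
  [6] u=0 | in 11111 | out 01010 | ==
  [7] u=1 | in 11111 | out 11101 | ==
  [8] u=2 | in 11111 | out 11101 | ==

Converged values:
  [0] 01010
  [1] 11101
  [2] 11101
  [3] 10100
  [4] 11011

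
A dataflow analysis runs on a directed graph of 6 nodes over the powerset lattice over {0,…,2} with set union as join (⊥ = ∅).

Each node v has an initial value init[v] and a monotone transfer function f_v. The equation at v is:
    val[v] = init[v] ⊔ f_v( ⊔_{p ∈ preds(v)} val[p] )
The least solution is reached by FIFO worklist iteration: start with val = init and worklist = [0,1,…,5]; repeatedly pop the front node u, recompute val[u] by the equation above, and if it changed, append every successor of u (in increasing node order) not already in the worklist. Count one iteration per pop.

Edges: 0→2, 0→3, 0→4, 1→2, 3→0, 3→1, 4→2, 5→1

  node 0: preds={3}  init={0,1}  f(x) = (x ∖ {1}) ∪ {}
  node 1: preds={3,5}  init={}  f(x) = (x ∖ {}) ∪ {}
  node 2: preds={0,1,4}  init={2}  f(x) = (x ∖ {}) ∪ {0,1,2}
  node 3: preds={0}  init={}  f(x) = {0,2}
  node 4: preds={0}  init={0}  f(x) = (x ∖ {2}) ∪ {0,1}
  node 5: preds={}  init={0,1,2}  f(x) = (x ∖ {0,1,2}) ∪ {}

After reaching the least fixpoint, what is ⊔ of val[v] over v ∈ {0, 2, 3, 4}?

{0,1,2}

Trace (11 dequeues):
  [1] u=0 | in {} | out {0,1} | ==
  [2] u=1 | in {0,1,2} | out {0,1,2} | prev {} | push {}
  [3] u=2 | in {0,1,2} | out {0,1,2} | prev {2} | push {}
  [4] u=3 | in {0,1} | out {0,2} | prev {} | push {0,1}
  [5] u=4 | in {0,1} | out {0,1} | prev {0} | push {2}
  [6] u=5 | in {} | out {0,1,2} | ==
  [7] u=0 | in {0,2} | out {0,1,2} | prev {0,1} | push {3,4}
  [8] u=1 | in {0,1,2} | out {0,1,2} | ==
  [9] u=2 | in {0,1,2} | out {0,1,2} | ==
  [10] u=3 | in {0,1,2} | out {0,2} | ==
  [11] u=4 | in {0,1,2} | out {0,1} | ==

Converged values:
  [0] {0,1,2}
  [1] {0,1,2}
  [2] {0,1,2}
  [3] {0,2}
  [4] {0,1}
  [5] {0,1,2}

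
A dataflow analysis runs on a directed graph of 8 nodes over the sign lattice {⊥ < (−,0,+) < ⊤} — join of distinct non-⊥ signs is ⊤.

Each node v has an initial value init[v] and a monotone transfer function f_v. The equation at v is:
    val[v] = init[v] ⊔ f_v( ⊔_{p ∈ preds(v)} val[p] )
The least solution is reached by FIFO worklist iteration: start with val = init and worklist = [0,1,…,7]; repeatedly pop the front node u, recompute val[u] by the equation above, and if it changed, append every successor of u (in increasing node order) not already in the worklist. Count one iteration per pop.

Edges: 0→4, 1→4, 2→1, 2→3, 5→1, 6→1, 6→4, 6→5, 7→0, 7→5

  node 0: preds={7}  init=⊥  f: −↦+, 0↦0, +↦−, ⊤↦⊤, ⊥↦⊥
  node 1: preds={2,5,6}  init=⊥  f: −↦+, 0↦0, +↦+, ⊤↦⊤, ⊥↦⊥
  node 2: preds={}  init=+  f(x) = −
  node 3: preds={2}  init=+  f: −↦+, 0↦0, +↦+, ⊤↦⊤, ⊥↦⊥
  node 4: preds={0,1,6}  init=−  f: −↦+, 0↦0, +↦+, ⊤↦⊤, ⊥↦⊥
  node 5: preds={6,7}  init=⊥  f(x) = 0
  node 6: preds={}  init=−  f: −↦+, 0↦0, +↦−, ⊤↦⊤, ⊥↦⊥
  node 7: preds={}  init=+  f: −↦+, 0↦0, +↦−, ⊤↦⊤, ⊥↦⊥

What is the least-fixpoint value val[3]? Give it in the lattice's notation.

Trace (9 dequeues):
  [1] u=0 | in + | out − | prev ⊥ | push {}
  [2] u=1 | in ⊤ | out ⊤ | prev ⊥ | push {}
  [3] u=2 | in ⊥ | out ⊤ | prev + | push {1}
  [4] u=3 | in ⊤ | out ⊤ | prev + | push {}
  [5] u=4 | in ⊤ | out ⊤ | prev − | push {}
  [6] u=5 | in ⊤ | out 0 | prev ⊥ | push {}
  [7] u=6 | in ⊥ | out − | ==
  [8] u=7 | in ⊥ | out + | ==
  [9] u=1 | in ⊤ | out ⊤ | ==

Converged values:
  [0] −
  [1] ⊤
  [2] ⊤
  [3] ⊤
  [4] ⊤
  [5] 0
  [6] −
  [7] +

⊤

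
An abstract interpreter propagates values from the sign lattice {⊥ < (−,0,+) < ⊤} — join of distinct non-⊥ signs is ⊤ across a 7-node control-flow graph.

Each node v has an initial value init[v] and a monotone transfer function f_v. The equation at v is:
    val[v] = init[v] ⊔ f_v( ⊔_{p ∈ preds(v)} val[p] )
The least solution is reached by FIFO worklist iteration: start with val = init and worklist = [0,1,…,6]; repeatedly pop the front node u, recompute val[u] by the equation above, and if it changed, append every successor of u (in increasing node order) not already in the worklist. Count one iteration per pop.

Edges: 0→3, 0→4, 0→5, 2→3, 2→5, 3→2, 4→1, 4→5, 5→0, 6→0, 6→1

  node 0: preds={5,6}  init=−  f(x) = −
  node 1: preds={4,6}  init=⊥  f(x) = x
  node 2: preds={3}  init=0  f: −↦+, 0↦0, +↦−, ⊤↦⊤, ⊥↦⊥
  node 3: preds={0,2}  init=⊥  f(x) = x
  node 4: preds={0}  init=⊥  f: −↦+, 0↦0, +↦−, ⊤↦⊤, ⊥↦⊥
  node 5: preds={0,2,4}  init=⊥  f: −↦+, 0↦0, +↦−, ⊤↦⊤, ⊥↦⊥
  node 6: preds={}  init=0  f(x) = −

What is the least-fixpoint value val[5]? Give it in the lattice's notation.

Trace (12 dequeues):
  [1] u=0 | in 0 | out − | ==
  [2] u=1 | in 0 | out 0 | prev ⊥ | push {}
  [3] u=2 | in ⊥ | out 0 | ==
  [4] u=3 | in ⊤ | out ⊤ | prev ⊥ | push {2}
  [5] u=4 | in − | out + | prev ⊥ | push {1}
  [6] u=5 | in ⊤ | out ⊤ | prev ⊥ | push {0}
  [7] u=6 | in ⊥ | out ⊤ | prev 0 | push {}
  [8] u=2 | in ⊤ | out ⊤ | prev 0 | push {3,5}
  [9] u=1 | in ⊤ | out ⊤ | prev 0 | push {}
  [10] u=0 | in ⊤ | out − | ==
  [11] u=3 | in ⊤ | out ⊤ | ==
  [12] u=5 | in ⊤ | out ⊤ | ==

Converged values:
  [0] −
  [1] ⊤
  [2] ⊤
  [3] ⊤
  [4] +
  [5] ⊤
  [6] ⊤

⊤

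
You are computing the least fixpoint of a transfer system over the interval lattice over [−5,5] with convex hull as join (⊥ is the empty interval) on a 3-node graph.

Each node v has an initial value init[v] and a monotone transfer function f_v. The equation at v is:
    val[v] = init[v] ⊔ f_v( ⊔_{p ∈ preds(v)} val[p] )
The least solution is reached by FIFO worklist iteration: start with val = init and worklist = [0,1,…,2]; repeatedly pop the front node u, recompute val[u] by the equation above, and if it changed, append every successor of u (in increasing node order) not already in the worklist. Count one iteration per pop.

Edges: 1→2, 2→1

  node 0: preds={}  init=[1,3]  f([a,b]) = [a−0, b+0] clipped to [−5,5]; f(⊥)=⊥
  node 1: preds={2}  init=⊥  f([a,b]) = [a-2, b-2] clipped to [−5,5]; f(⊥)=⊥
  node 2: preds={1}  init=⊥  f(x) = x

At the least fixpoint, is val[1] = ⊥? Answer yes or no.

yes

Iteration log — 3 steps:
  step 1. node 0  ⊔preds=⊥  new=[1,3]  stable
  step 2. node 1  ⊔preds=⊥  new=⊥  stable
  step 3. node 2  ⊔preds=⊥  new=⊥  stable

Least fixpoint reached:
  node 0: [1,3]
  node 1: ⊥
  node 2: ⊥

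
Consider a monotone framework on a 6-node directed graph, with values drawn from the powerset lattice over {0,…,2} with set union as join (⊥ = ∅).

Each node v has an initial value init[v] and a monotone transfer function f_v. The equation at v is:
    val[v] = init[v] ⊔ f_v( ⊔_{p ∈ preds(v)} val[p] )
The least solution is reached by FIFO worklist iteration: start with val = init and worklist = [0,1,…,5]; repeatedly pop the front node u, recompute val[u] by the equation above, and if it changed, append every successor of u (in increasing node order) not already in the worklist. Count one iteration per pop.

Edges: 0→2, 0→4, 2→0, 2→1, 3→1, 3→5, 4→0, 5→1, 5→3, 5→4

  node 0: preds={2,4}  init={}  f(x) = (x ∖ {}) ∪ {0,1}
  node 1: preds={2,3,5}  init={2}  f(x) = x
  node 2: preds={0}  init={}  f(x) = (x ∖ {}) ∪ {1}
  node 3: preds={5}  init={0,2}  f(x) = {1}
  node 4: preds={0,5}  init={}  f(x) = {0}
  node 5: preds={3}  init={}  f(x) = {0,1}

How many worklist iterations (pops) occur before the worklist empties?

10

Trace (10 dequeues):
  [1] u=0 | in {} | out {0,1} | prev {} | push {}
  [2] u=1 | in {0,2} | out {0,2} | prev {2} | push {}
  [3] u=2 | in {0,1} | out {0,1} | prev {} | push {0,1}
  [4] u=3 | in {} | out {0,1,2} | prev {0,2} | push {}
  [5] u=4 | in {0,1} | out {0} | prev {} | push {}
  [6] u=5 | in {0,1,2} | out {0,1} | prev {} | push {3,4}
  [7] u=0 | in {0,1} | out {0,1} | ==
  [8] u=1 | in {0,1,2} | out {0,1,2} | prev {0,2} | push {}
  [9] u=3 | in {0,1} | out {0,1,2} | ==
  [10] u=4 | in {0,1} | out {0} | ==

Converged values:
  [0] {0,1}
  [1] {0,1,2}
  [2] {0,1}
  [3] {0,1,2}
  [4] {0}
  [5] {0,1}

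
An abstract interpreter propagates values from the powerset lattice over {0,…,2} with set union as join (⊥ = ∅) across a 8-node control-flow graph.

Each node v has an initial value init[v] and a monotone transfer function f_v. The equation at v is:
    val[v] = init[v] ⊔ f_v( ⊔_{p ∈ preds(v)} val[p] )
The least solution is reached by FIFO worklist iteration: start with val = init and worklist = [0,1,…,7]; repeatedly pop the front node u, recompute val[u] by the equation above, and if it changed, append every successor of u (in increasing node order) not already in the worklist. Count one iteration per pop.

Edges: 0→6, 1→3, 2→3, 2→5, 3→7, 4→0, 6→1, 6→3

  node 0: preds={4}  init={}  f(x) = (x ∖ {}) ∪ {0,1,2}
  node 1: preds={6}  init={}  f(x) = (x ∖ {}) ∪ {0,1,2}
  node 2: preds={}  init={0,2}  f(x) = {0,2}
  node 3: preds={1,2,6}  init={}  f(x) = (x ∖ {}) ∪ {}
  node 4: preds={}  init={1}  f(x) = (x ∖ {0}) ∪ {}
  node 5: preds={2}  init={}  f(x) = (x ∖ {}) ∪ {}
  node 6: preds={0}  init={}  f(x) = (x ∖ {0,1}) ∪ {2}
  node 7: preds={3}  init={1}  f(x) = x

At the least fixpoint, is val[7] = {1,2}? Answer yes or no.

no

Worklist (10 pops):
  #1 pop 0: in={1} → {0,1,2} (was {}); enqueue []
  #2 pop 1: in={} → {0,1,2} (was {}); enqueue []
  #3 pop 2: in={} → {0,2} (no change)
  #4 pop 3: in={0,1,2} → {0,1,2} (was {}); enqueue []
  #5 pop 4: in={} → {1} (no change)
  #6 pop 5: in={0,2} → {0,2} (was {}); enqueue []
  #7 pop 6: in={0,1,2} → {2} (was {}); enqueue [1,3]
  #8 pop 7: in={0,1,2} → {0,1,2} (was {1}); enqueue []
  #9 pop 1: in={2} → {0,1,2} (no change)
  #10 pop 3: in={0,1,2} → {0,1,2} (no change)

Fixpoint:
  val[0] = {0,1,2}
  val[1] = {0,1,2}
  val[2] = {0,2}
  val[3] = {0,1,2}
  val[4] = {1}
  val[5] = {0,2}
  val[6] = {2}
  val[7] = {0,1,2}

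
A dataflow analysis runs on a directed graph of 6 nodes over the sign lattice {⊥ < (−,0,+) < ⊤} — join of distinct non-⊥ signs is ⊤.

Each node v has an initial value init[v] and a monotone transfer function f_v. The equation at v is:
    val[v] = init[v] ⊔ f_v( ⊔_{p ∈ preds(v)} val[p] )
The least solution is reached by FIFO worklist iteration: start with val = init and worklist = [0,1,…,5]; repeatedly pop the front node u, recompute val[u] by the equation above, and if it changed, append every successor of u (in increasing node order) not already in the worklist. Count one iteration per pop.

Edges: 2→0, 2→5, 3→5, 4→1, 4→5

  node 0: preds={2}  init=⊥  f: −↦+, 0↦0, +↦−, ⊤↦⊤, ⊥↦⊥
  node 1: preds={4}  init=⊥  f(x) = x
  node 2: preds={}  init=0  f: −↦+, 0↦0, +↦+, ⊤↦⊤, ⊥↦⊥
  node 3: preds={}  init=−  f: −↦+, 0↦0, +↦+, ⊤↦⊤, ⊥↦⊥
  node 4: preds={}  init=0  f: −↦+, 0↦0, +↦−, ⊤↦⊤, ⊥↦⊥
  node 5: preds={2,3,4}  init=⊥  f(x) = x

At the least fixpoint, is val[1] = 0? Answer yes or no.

yes

Worklist (6 pops):
  #1 pop 0: in=0 → 0 (was ⊥); enqueue []
  #2 pop 1: in=0 → 0 (was ⊥); enqueue []
  #3 pop 2: in=⊥ → 0 (no change)
  #4 pop 3: in=⊥ → − (no change)
  #5 pop 4: in=⊥ → 0 (no change)
  #6 pop 5: in=⊤ → ⊤ (was ⊥); enqueue []

Fixpoint:
  val[0] = 0
  val[1] = 0
  val[2] = 0
  val[3] = −
  val[4] = 0
  val[5] = ⊤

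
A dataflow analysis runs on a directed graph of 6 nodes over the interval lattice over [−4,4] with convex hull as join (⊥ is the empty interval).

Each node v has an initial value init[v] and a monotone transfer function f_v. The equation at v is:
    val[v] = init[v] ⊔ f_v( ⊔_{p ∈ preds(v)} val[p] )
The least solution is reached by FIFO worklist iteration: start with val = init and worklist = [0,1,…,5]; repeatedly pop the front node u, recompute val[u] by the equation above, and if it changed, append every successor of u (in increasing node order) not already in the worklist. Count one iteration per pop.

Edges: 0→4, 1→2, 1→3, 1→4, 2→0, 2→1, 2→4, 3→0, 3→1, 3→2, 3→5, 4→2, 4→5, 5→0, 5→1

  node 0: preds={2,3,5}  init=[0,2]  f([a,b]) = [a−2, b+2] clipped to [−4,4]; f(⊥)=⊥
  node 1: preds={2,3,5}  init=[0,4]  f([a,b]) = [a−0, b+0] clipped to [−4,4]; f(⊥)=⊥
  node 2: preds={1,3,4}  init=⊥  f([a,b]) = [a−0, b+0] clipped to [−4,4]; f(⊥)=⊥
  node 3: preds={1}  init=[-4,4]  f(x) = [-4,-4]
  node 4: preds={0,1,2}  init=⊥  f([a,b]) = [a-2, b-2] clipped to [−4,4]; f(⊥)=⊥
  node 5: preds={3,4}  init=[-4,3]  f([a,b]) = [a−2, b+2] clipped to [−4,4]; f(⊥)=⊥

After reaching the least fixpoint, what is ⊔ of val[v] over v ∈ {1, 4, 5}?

Worklist (9 pops):
  #1 pop 0: in=[-4,4] → [-4,4] (was [0,2]); enqueue []
  #2 pop 1: in=[-4,4] → [-4,4] (was [0,4]); enqueue []
  #3 pop 2: in=[-4,4] → [-4,4] (was ⊥); enqueue [0,1]
  #4 pop 3: in=[-4,4] → [-4,4] (no change)
  #5 pop 4: in=[-4,4] → [-4,2] (was ⊥); enqueue [2]
  #6 pop 5: in=[-4,4] → [-4,4] (was [-4,3]); enqueue []
  #7 pop 0: in=[-4,4] → [-4,4] (no change)
  #8 pop 1: in=[-4,4] → [-4,4] (no change)
  #9 pop 2: in=[-4,4] → [-4,4] (no change)

Fixpoint:
  val[0] = [-4,4]
  val[1] = [-4,4]
  val[2] = [-4,4]
  val[3] = [-4,4]
  val[4] = [-4,2]
  val[5] = [-4,4]

[-4,4]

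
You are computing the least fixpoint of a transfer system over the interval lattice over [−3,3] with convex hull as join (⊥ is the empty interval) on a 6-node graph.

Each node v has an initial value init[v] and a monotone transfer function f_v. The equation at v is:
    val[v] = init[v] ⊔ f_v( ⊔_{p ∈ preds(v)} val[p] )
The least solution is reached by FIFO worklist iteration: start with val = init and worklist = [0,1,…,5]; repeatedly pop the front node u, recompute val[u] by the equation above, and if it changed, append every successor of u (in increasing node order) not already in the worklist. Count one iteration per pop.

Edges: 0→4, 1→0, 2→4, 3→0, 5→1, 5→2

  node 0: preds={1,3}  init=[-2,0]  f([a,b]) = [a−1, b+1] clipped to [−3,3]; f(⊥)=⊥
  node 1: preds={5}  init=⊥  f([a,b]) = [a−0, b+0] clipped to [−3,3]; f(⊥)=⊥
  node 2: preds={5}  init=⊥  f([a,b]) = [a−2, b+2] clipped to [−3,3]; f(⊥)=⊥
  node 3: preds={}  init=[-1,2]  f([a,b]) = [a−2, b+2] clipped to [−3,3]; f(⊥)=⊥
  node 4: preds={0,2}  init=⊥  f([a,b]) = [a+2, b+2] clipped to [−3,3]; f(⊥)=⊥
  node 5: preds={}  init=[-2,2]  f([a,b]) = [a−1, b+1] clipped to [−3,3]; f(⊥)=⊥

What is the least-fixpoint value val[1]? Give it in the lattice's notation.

Trace (8 dequeues):
  [1] u=0 | in [-1,2] | out [-2,3] | prev [-2,0] | push {}
  [2] u=1 | in [-2,2] | out [-2,2] | prev ⊥ | push {0}
  [3] u=2 | in [-2,2] | out [-3,3] | prev ⊥ | push {}
  [4] u=3 | in ⊥ | out [-1,2] | ==
  [5] u=4 | in [-3,3] | out [-1,3] | prev ⊥ | push {}
  [6] u=5 | in ⊥ | out [-2,2] | ==
  [7] u=0 | in [-2,2] | out [-3,3] | prev [-2,3] | push {4}
  [8] u=4 | in [-3,3] | out [-1,3] | ==

Converged values:
  [0] [-3,3]
  [1] [-2,2]
  [2] [-3,3]
  [3] [-1,2]
  [4] [-1,3]
  [5] [-2,2]

[-2,2]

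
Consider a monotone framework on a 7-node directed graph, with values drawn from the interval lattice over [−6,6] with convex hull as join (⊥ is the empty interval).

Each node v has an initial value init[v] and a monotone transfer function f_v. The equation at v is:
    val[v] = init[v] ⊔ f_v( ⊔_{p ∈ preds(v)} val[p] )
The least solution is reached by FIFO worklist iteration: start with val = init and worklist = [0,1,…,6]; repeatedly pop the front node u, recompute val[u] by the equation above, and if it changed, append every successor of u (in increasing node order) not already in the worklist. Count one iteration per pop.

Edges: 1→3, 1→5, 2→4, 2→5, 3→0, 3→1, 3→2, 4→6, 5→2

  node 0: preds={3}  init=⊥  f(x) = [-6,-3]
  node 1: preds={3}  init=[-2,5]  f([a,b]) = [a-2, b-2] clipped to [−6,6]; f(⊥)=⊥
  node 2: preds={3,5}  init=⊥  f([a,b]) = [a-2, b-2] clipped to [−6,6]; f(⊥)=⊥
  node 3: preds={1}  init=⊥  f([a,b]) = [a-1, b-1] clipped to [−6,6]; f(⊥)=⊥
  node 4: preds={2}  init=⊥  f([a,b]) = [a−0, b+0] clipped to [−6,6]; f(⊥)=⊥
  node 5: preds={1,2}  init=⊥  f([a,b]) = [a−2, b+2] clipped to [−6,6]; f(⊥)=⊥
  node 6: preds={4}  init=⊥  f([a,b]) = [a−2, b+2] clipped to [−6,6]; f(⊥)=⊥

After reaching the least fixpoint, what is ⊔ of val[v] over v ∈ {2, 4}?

Worklist (19 pops):
  #1 pop 0: in=⊥ → [-6,-3] (was ⊥); enqueue []
  #2 pop 1: in=⊥ → [-2,5] (no change)
  #3 pop 2: in=⊥ → ⊥ (no change)
  #4 pop 3: in=[-2,5] → [-3,4] (was ⊥); enqueue [0,1,2]
  #5 pop 4: in=⊥ → ⊥ (no change)
  #6 pop 5: in=[-2,5] → [-4,6] (was ⊥); enqueue []
  #7 pop 6: in=⊥ → ⊥ (no change)
  #8 pop 0: in=[-3,4] → [-6,-3] (no change)
  #9 pop 1: in=[-3,4] → [-5,5] (was [-2,5]); enqueue [3,5]
  #10 pop 2: in=[-4,6] → [-6,4] (was ⊥); enqueue [4]
  #11 pop 3: in=[-5,5] → [-6,4] (was [-3,4]); enqueue [0,1,2]
  #12 pop 5: in=[-6,5] → [-6,6] (was [-4,6]); enqueue []
  #13 pop 4: in=[-6,4] → [-6,4] (was ⊥); enqueue [6]
  #14 pop 0: in=[-6,4] → [-6,-3] (no change)
  #15 pop 1: in=[-6,4] → [-6,5] (was [-5,5]); enqueue [3,5]
  #16 pop 2: in=[-6,6] → [-6,4] (no change)
  #17 pop 6: in=[-6,4] → [-6,6] (was ⊥); enqueue []
  #18 pop 3: in=[-6,5] → [-6,4] (no change)
  #19 pop 5: in=[-6,5] → [-6,6] (no change)

Fixpoint:
  val[0] = [-6,-3]
  val[1] = [-6,5]
  val[2] = [-6,4]
  val[3] = [-6,4]
  val[4] = [-6,4]
  val[5] = [-6,6]
  val[6] = [-6,6]

[-6,4]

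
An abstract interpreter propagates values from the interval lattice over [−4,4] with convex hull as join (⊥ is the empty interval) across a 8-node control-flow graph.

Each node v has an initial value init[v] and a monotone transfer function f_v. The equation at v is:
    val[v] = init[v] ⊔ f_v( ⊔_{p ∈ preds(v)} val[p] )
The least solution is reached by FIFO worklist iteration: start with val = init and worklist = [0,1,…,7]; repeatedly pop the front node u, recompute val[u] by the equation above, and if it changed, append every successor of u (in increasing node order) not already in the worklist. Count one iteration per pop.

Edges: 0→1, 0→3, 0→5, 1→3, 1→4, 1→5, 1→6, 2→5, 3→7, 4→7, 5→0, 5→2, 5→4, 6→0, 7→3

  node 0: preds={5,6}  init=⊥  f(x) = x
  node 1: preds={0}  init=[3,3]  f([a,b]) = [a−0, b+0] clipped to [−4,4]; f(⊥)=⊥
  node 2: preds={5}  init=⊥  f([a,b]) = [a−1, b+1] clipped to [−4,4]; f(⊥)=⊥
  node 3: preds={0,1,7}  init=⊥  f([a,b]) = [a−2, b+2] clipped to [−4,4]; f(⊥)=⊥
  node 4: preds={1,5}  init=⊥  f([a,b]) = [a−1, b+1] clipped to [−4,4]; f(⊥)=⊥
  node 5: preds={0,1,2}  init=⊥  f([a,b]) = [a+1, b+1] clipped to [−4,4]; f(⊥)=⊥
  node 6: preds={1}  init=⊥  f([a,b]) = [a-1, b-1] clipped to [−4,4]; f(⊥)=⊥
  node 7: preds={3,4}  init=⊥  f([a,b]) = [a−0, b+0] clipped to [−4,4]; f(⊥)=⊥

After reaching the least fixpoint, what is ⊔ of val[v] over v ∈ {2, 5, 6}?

Worklist (70 pops):
  #1 pop 0: in=⊥ → ⊥ (no change)
  #2 pop 1: in=⊥ → [3,3] (no change)
  #3 pop 2: in=⊥ → ⊥ (no change)
  #4 pop 3: in=[3,3] → [1,4] (was ⊥); enqueue []
  #5 pop 4: in=[3,3] → [2,4] (was ⊥); enqueue []
  #6 pop 5: in=[3,3] → [4,4] (was ⊥); enqueue [0,2,4]
  #7 pop 6: in=[3,3] → [2,2] (was ⊥); enqueue []
  #8 pop 7: in=[1,4] → [1,4] (was ⊥); enqueue [3]
  #9 pop 0: in=[2,4] → [2,4] (was ⊥); enqueue [1,5]
  #10 pop 2: in=[4,4] → [3,4] (was ⊥); enqueue []
  #11 pop 4: in=[3,4] → [2,4] (no change)
  #12 pop 3: in=[1,4] → [-1,4] (was [1,4]); enqueue [7]
  #13 pop 1: in=[2,4] → [2,4] (was [3,3]); enqueue [3,4,6]
  #14 pop 5: in=[2,4] → [3,4] (was [4,4]); enqueue [0,2]
  #15 pop 7: in=[-1,4] → [-1,4] (was [1,4]); enqueue []
  #16 pop 3: in=[-1,4] → [-3,4] (was [-1,4]); enqueue [7]
  #17 pop 4: in=[2,4] → [1,4] (was [2,4]); enqueue []
  #18 pop 6: in=[2,4] → [1,3] (was [2,2]); enqueue []
  #19 pop 0: in=[1,4] → [1,4] (was [2,4]); enqueue [1,3,5]
  #20 pop 2: in=[3,4] → [2,4] (was [3,4]); enqueue []
  #21 pop 7: in=[-3,4] → [-3,4] (was [-1,4]); enqueue []
  #22 pop 1: in=[1,4] → [1,4] (was [2,4]); enqueue [4,6]
  #23 pop 3: in=[-3,4] → [-4,4] (was [-3,4]); enqueue [7]
  #24 pop 5: in=[1,4] → [2,4] (was [3,4]); enqueue [0,2]
  #25 pop 4: in=[1,4] → [0,4] (was [1,4]); enqueue []
  #26 pop 6: in=[1,4] → [0,3] (was [1,3]); enqueue []
  #27 pop 7: in=[-4,4] → [-4,4] (was [-3,4]); enqueue [3]
  #28 pop 0: in=[0,4] → [0,4] (was [1,4]); enqueue [1,5]
  #29 pop 2: in=[2,4] → [1,4] (was [2,4]); enqueue []
  #30 pop 3: in=[-4,4] → [-4,4] (no change)
  #31 pop 1: in=[0,4] → [0,4] (was [1,4]); enqueue [3,4,6]
  #32 pop 5: in=[0,4] → [1,4] (was [2,4]); enqueue [0,2]
  #33 pop 3: in=[-4,4] → [-4,4] (no change)
  #34 pop 4: in=[0,4] → [-1,4] (was [0,4]); enqueue [7]
  #35 pop 6: in=[0,4] → [-1,3] (was [0,3]); enqueue []
  #36 pop 0: in=[-1,4] → [-1,4] (was [0,4]); enqueue [1,3,5]
  #37 pop 2: in=[1,4] → [0,4] (was [1,4]); enqueue []
  #38 pop 7: in=[-4,4] → [-4,4] (no change)
  #39 pop 1: in=[-1,4] → [-1,4] (was [0,4]); enqueue [4,6]
  #40 pop 3: in=[-4,4] → [-4,4] (no change)
  #41 pop 5: in=[-1,4] → [0,4] (was [1,4]); enqueue [0,2]
  #42 pop 4: in=[-1,4] → [-2,4] (was [-1,4]); enqueue [7]
  #43 pop 6: in=[-1,4] → [-2,3] (was [-1,3]); enqueue []
  #44 pop 0: in=[-2,4] → [-2,4] (was [-1,4]); enqueue [1,3,5]
  #45 pop 2: in=[0,4] → [-1,4] (was [0,4]); enqueue []
  #46 pop 7: in=[-4,4] → [-4,4] (no change)
  #47 pop 1: in=[-2,4] → [-2,4] (was [-1,4]); enqueue [4,6]
  #48 pop 3: in=[-4,4] → [-4,4] (no change)
  #49 pop 5: in=[-2,4] → [-1,4] (was [0,4]); enqueue [0,2]
  #50 pop 4: in=[-2,4] → [-3,4] (was [-2,4]); enqueue [7]
  #51 pop 6: in=[-2,4] → [-3,3] (was [-2,3]); enqueue []
  #52 pop 0: in=[-3,4] → [-3,4] (was [-2,4]); enqueue [1,3,5]
  #53 pop 2: in=[-1,4] → [-2,4] (was [-1,4]); enqueue []
  #54 pop 7: in=[-4,4] → [-4,4] (no change)
  #55 pop 1: in=[-3,4] → [-3,4] (was [-2,4]); enqueue [4,6]
  #56 pop 3: in=[-4,4] → [-4,4] (no change)
  #57 pop 5: in=[-3,4] → [-2,4] (was [-1,4]); enqueue [0,2]
  #58 pop 4: in=[-3,4] → [-4,4] (was [-3,4]); enqueue [7]
  #59 pop 6: in=[-3,4] → [-4,3] (was [-3,3]); enqueue []
  #60 pop 0: in=[-4,4] → [-4,4] (was [-3,4]); enqueue [1,3,5]
  #61 pop 2: in=[-2,4] → [-3,4] (was [-2,4]); enqueue []
  #62 pop 7: in=[-4,4] → [-4,4] (no change)
  #63 pop 1: in=[-4,4] → [-4,4] (was [-3,4]); enqueue [4,6]
  #64 pop 3: in=[-4,4] → [-4,4] (no change)
  #65 pop 5: in=[-4,4] → [-3,4] (was [-2,4]); enqueue [0,2]
  #66 pop 4: in=[-4,4] → [-4,4] (no change)
  #67 pop 6: in=[-4,4] → [-4,3] (no change)
  #68 pop 0: in=[-4,4] → [-4,4] (no change)
  #69 pop 2: in=[-3,4] → [-4,4] (was [-3,4]); enqueue [5]
  #70 pop 5: in=[-4,4] → [-3,4] (no change)

Fixpoint:
  val[0] = [-4,4]
  val[1] = [-4,4]
  val[2] = [-4,4]
  val[3] = [-4,4]
  val[4] = [-4,4]
  val[5] = [-3,4]
  val[6] = [-4,3]
  val[7] = [-4,4]

[-4,4]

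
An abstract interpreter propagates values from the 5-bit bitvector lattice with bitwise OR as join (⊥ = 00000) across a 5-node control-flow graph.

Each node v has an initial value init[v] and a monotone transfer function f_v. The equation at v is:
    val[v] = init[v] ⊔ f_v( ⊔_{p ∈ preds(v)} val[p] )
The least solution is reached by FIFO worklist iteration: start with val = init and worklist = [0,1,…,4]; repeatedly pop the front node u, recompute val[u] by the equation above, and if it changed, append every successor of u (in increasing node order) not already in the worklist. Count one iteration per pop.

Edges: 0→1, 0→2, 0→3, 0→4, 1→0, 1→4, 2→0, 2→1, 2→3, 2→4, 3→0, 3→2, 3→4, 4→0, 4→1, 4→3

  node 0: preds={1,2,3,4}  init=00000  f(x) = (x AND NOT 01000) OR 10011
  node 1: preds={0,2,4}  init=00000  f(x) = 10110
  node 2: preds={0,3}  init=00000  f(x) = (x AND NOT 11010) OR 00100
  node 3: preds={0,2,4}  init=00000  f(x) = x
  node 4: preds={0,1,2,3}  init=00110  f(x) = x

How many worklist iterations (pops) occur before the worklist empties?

9

Trace (9 dequeues):
  [1] u=0 | in 00110 | out 10111 | prev 00000 | push {}
  [2] u=1 | in 10111 | out 10110 | prev 00000 | push {0}
  [3] u=2 | in 10111 | out 00101 | prev 00000 | push {1}
  [4] u=3 | in 10111 | out 10111 | prev 00000 | push {2}
  [5] u=4 | in 10111 | out 10111 | prev 00110 | push {3}
  [6] u=0 | in 10111 | out 10111 | ==
  [7] u=1 | in 10111 | out 10110 | ==
  [8] u=2 | in 10111 | out 00101 | ==
  [9] u=3 | in 10111 | out 10111 | ==

Converged values:
  [0] 10111
  [1] 10110
  [2] 00101
  [3] 10111
  [4] 10111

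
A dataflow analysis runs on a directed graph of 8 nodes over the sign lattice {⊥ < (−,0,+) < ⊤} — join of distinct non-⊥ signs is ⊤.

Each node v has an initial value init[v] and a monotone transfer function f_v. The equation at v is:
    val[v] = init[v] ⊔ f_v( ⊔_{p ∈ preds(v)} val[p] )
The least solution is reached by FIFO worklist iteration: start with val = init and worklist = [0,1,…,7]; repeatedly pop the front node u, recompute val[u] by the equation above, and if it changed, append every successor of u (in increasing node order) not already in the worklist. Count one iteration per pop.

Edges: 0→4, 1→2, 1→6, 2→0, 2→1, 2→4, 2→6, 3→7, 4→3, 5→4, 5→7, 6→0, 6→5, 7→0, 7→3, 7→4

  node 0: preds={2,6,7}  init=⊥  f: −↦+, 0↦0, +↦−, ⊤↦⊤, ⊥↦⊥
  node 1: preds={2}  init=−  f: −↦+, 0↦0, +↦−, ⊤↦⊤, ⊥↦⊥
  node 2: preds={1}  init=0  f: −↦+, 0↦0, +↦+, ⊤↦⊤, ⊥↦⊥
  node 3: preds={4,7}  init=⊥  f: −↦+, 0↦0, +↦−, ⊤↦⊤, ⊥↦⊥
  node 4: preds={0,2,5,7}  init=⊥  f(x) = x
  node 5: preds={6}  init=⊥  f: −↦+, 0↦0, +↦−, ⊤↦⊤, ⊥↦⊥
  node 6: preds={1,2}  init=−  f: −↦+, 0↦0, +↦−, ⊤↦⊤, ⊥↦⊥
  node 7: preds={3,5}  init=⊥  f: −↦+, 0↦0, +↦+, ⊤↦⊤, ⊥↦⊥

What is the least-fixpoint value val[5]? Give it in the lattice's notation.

Iteration log — 17 steps:
  step 1. node 0  ⊔preds=⊤  new=⊤  old=⊥  +wl: 
  step 2. node 1  ⊔preds=0  new=⊤  old=−  +wl: 
  step 3. node 2  ⊔preds=⊤  new=⊤  old=0  +wl: 0,1
  step 4. node 3  ⊔preds=⊥  new=⊥  stable
  step 5. node 4  ⊔preds=⊤  new=⊤  old=⊥  +wl: 3
  step 6. node 5  ⊔preds=−  new=+  old=⊥  +wl: 4
  step 7. node 6  ⊔preds=⊤  new=⊤  old=−  +wl: 5
  step 8. node 7  ⊔preds=+  new=+  old=⊥  +wl: 
  step 9. node 0  ⊔preds=⊤  new=⊤  stable
  step 10. node 1  ⊔preds=⊤  new=⊤  stable
  step 11. node 3  ⊔preds=⊤  new=⊤  old=⊥  +wl: 7
  step 12. node 4  ⊔preds=⊤  new=⊤  stable
  step 13. node 5  ⊔preds=⊤  new=⊤  old=+  +wl: 4
  step 14. node 7  ⊔preds=⊤  new=⊤  old=+  +wl: 0,3
  step 15. node 4  ⊔preds=⊤  new=⊤  stable
  step 16. node 0  ⊔preds=⊤  new=⊤  stable
  step 17. node 3  ⊔preds=⊤  new=⊤  stable

Least fixpoint reached:
  node 0: ⊤
  node 1: ⊤
  node 2: ⊤
  node 3: ⊤
  node 4: ⊤
  node 5: ⊤
  node 6: ⊤
  node 7: ⊤

⊤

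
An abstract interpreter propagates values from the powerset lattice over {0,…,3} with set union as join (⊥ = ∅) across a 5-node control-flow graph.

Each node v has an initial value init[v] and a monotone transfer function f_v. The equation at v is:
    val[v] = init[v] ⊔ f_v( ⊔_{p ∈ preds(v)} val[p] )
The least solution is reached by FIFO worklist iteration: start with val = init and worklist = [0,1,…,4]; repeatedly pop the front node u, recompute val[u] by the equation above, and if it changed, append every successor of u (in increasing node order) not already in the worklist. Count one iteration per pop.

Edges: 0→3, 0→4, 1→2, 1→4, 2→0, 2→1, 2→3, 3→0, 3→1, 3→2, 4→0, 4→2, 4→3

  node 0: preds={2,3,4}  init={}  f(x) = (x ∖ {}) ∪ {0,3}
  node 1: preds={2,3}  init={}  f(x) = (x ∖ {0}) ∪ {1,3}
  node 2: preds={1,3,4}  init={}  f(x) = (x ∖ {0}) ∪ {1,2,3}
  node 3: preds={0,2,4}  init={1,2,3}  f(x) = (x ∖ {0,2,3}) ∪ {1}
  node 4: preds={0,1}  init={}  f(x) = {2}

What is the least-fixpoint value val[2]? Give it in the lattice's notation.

Trace (9 dequeues):
  [1] u=0 | in {1,2,3} | out {0,1,2,3} | prev {} | push {}
  [2] u=1 | in {1,2,3} | out {1,2,3} | prev {} | push {}
  [3] u=2 | in {1,2,3} | out {1,2,3} | prev {} | push {0,1}
  [4] u=3 | in {0,1,2,3} | out {1,2,3} | ==
  [5] u=4 | in {0,1,2,3} | out {2} | prev {} | push {2,3}
  [6] u=0 | in {1,2,3} | out {0,1,2,3} | ==
  [7] u=1 | in {1,2,3} | out {1,2,3} | ==
  [8] u=2 | in {1,2,3} | out {1,2,3} | ==
  [9] u=3 | in {0,1,2,3} | out {1,2,3} | ==

Converged values:
  [0] {0,1,2,3}
  [1] {1,2,3}
  [2] {1,2,3}
  [3] {1,2,3}
  [4] {2}

{1,2,3}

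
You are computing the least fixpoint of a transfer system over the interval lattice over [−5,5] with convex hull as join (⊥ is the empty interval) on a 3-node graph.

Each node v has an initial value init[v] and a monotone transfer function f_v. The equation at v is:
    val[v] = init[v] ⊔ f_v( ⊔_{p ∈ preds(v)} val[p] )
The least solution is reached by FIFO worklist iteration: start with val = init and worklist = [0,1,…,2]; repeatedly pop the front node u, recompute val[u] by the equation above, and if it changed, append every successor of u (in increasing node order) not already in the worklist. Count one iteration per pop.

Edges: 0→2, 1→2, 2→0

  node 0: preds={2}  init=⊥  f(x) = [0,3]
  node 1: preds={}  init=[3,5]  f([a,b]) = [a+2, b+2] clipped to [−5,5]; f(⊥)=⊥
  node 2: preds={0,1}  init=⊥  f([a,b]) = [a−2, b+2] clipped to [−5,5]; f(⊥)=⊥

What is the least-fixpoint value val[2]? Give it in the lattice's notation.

Trace (4 dequeues):
  [1] u=0 | in ⊥ | out [0,3] | prev ⊥ | push {}
  [2] u=1 | in ⊥ | out [3,5] | ==
  [3] u=2 | in [0,5] | out [-2,5] | prev ⊥ | push {0}
  [4] u=0 | in [-2,5] | out [0,3] | ==

Converged values:
  [0] [0,3]
  [1] [3,5]
  [2] [-2,5]

[-2,5]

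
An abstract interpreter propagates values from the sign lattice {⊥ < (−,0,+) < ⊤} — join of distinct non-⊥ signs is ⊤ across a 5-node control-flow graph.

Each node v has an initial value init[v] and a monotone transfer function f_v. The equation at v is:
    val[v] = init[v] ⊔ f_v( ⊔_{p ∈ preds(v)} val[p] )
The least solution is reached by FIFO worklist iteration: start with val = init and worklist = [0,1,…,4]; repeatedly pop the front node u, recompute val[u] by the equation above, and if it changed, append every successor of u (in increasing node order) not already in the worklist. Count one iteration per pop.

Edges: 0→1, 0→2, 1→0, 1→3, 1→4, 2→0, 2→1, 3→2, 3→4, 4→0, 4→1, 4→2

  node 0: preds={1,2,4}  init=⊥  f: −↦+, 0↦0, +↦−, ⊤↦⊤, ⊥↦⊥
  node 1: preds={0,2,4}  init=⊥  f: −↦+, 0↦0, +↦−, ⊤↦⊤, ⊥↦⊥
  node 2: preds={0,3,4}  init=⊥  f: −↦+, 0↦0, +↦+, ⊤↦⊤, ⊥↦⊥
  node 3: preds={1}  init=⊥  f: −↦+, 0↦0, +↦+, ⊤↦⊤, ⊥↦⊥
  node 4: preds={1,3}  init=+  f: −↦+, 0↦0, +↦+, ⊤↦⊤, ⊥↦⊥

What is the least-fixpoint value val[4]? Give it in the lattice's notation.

⊤

Worklist (8 pops):
  #1 pop 0: in=+ → − (was ⊥); enqueue []
  #2 pop 1: in=⊤ → ⊤ (was ⊥); enqueue [0]
  #3 pop 2: in=⊤ → ⊤ (was ⊥); enqueue [1]
  #4 pop 3: in=⊤ → ⊤ (was ⊥); enqueue [2]
  #5 pop 4: in=⊤ → ⊤ (was +); enqueue []
  #6 pop 0: in=⊤ → ⊤ (was −); enqueue []
  #7 pop 1: in=⊤ → ⊤ (no change)
  #8 pop 2: in=⊤ → ⊤ (no change)

Fixpoint:
  val[0] = ⊤
  val[1] = ⊤
  val[2] = ⊤
  val[3] = ⊤
  val[4] = ⊤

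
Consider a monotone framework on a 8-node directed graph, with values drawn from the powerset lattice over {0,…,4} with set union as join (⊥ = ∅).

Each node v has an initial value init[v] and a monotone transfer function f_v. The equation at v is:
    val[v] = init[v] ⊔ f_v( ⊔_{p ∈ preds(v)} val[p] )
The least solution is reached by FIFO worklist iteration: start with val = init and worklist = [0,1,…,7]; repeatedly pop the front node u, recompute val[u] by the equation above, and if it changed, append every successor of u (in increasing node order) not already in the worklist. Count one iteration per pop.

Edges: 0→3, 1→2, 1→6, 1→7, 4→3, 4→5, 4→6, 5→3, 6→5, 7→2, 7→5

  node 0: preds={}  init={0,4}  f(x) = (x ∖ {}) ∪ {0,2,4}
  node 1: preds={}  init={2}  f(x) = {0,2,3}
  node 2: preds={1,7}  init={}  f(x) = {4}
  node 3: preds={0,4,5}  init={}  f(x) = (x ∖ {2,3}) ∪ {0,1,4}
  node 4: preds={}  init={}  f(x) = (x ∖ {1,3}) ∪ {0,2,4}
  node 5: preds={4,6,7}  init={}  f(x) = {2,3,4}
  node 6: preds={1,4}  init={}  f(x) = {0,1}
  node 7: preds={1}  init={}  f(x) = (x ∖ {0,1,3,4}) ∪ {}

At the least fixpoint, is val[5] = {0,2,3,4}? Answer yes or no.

no

Iteration log — 11 steps:
  step 1. node 0  ⊔preds={}  new={0,2,4}  old={0,4}  +wl: 
  step 2. node 1  ⊔preds={}  new={0,2,3}  old={2}  +wl: 
  step 3. node 2  ⊔preds={0,2,3}  new={4}  old={}  +wl: 
  step 4. node 3  ⊔preds={0,2,4}  new={0,1,4}  old={}  +wl: 
  step 5. node 4  ⊔preds={}  new={0,2,4}  old={}  +wl: 3
  step 6. node 5  ⊔preds={0,2,4}  new={2,3,4}  old={}  +wl: 
  step 7. node 6  ⊔preds={0,2,3,4}  new={0,1}  old={}  +wl: 5
  step 8. node 7  ⊔preds={0,2,3}  new={2}  old={}  +wl: 2
  step 9. node 3  ⊔preds={0,2,3,4}  new={0,1,4}  stable
  step 10. node 5  ⊔preds={0,1,2,4}  new={2,3,4}  stable
  step 11. node 2  ⊔preds={0,2,3}  new={4}  stable

Least fixpoint reached:
  node 0: {0,2,4}
  node 1: {0,2,3}
  node 2: {4}
  node 3: {0,1,4}
  node 4: {0,2,4}
  node 5: {2,3,4}
  node 6: {0,1}
  node 7: {2}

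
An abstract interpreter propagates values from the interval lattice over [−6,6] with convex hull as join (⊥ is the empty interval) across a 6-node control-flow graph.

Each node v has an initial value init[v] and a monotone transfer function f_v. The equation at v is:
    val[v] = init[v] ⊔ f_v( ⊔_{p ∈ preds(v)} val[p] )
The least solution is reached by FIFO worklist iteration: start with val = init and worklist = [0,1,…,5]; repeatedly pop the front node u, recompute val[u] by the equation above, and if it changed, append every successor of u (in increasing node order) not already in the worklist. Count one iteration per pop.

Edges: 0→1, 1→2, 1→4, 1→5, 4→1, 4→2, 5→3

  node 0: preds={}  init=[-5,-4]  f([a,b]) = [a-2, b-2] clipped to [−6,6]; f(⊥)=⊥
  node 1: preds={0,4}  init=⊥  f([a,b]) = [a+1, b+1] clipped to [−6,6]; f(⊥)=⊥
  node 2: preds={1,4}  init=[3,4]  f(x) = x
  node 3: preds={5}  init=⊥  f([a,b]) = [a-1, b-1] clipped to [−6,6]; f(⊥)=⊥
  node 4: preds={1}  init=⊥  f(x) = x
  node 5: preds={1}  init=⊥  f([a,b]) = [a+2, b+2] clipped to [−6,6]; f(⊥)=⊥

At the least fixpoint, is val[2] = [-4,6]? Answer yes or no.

yes

Trace (52 dequeues):
  [1] u=0 | in ⊥ | out [-5,-4] | ==
  [2] u=1 | in [-5,-4] | out [-4,-3] | prev ⊥ | push {}
  [3] u=2 | in [-4,-3] | out [-4,4] | prev [3,4] | push {}
  [4] u=3 | in ⊥ | out ⊥ | ==
  [5] u=4 | in [-4,-3] | out [-4,-3] | prev ⊥ | push {1,2}
  [6] u=5 | in [-4,-3] | out [-2,-1] | prev ⊥ | push {3}
  [7] u=1 | in [-5,-3] | out [-4,-2] | prev [-4,-3] | push {4,5}
  [8] u=2 | in [-4,-2] | out [-4,4] | ==
  [9] u=3 | in [-2,-1] | out [-3,-2] | prev ⊥ | push {}
  [10] u=4 | in [-4,-2] | out [-4,-2] | prev [-4,-3] | push {1,2}
  [11] u=5 | in [-4,-2] | out [-2,0] | prev [-2,-1] | push {3}
  [12] u=1 | in [-5,-2] | out [-4,-1] | prev [-4,-2] | push {4,5}
  [13] u=2 | in [-4,-1] | out [-4,4] | ==
  [14] u=3 | in [-2,0] | out [-3,-1] | prev [-3,-2] | push {}
  [15] u=4 | in [-4,-1] | out [-4,-1] | prev [-4,-2] | push {1,2}
  [16] u=5 | in [-4,-1] | out [-2,1] | prev [-2,0] | push {3}
  [17] u=1 | in [-5,-1] | out [-4,0] | prev [-4,-1] | push {4,5}
  [18] u=2 | in [-4,0] | out [-4,4] | ==
  [19] u=3 | in [-2,1] | out [-3,0] | prev [-3,-1] | push {}
  [20] u=4 | in [-4,0] | out [-4,0] | prev [-4,-1] | push {1,2}
  [21] u=5 | in [-4,0] | out [-2,2] | prev [-2,1] | push {3}
  [22] u=1 | in [-5,0] | out [-4,1] | prev [-4,0] | push {4,5}
  [23] u=2 | in [-4,1] | out [-4,4] | ==
  [24] u=3 | in [-2,2] | out [-3,1] | prev [-3,0] | push {}
  [25] u=4 | in [-4,1] | out [-4,1] | prev [-4,0] | push {1,2}
  [26] u=5 | in [-4,1] | out [-2,3] | prev [-2,2] | push {3}
  [27] u=1 | in [-5,1] | out [-4,2] | prev [-4,1] | push {4,5}
  [28] u=2 | in [-4,2] | out [-4,4] | ==
  [29] u=3 | in [-2,3] | out [-3,2] | prev [-3,1] | push {}
  [30] u=4 | in [-4,2] | out [-4,2] | prev [-4,1] | push {1,2}
  [31] u=5 | in [-4,2] | out [-2,4] | prev [-2,3] | push {3}
  [32] u=1 | in [-5,2] | out [-4,3] | prev [-4,2] | push {4,5}
  [33] u=2 | in [-4,3] | out [-4,4] | ==
  [34] u=3 | in [-2,4] | out [-3,3] | prev [-3,2] | push {}
  [35] u=4 | in [-4,3] | out [-4,3] | prev [-4,2] | push {1,2}
  [36] u=5 | in [-4,3] | out [-2,5] | prev [-2,4] | push {3}
  [37] u=1 | in [-5,3] | out [-4,4] | prev [-4,3] | push {4,5}
  [38] u=2 | in [-4,4] | out [-4,4] | ==
  [39] u=3 | in [-2,5] | out [-3,4] | prev [-3,3] | push {}
  [40] u=4 | in [-4,4] | out [-4,4] | prev [-4,3] | push {1,2}
  [41] u=5 | in [-4,4] | out [-2,6] | prev [-2,5] | push {3}
  [42] u=1 | in [-5,4] | out [-4,5] | prev [-4,4] | push {4,5}
  [43] u=2 | in [-4,5] | out [-4,5] | prev [-4,4] | push {}
  [44] u=3 | in [-2,6] | out [-3,5] | prev [-3,4] | push {}
  [45] u=4 | in [-4,5] | out [-4,5] | prev [-4,4] | push {1,2}
  [46] u=5 | in [-4,5] | out [-2,6] | ==
  [47] u=1 | in [-5,5] | out [-4,6] | prev [-4,5] | push {4,5}
  [48] u=2 | in [-4,6] | out [-4,6] | prev [-4,5] | push {}
  [49] u=4 | in [-4,6] | out [-4,6] | prev [-4,5] | push {1,2}
  [50] u=5 | in [-4,6] | out [-2,6] | ==
  [51] u=1 | in [-5,6] | out [-4,6] | ==
  [52] u=2 | in [-4,6] | out [-4,6] | ==

Converged values:
  [0] [-5,-4]
  [1] [-4,6]
  [2] [-4,6]
  [3] [-3,5]
  [4] [-4,6]
  [5] [-2,6]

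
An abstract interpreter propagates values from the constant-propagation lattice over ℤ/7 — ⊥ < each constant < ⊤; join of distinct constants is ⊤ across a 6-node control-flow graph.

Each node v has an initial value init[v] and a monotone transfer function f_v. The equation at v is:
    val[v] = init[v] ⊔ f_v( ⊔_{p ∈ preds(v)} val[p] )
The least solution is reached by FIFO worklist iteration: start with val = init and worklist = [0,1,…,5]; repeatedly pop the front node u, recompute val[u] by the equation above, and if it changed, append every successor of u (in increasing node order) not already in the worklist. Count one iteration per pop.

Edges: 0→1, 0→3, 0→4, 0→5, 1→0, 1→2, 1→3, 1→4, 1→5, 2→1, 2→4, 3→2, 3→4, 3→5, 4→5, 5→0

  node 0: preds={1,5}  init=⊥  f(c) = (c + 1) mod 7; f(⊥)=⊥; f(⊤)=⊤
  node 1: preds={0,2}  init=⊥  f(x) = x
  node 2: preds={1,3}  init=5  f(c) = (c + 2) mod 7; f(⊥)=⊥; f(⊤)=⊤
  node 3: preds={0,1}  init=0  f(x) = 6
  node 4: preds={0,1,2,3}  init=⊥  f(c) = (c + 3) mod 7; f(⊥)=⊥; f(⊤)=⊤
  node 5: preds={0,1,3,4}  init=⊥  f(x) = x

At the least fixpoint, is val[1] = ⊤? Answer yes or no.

Iteration log — 13 steps:
  step 1. node 0  ⊔preds=⊥  new=⊥  stable
  step 2. node 1  ⊔preds=5  new=5  old=⊥  +wl: 0
  step 3. node 2  ⊔preds=⊤  new=⊤  old=5  +wl: 1
  step 4. node 3  ⊔preds=5  new=⊤  old=0  +wl: 2
  step 5. node 4  ⊔preds=⊤  new=⊤  old=⊥  +wl: 
  step 6. node 5  ⊔preds=⊤  new=⊤  old=⊥  +wl: 
  step 7. node 0  ⊔preds=⊤  new=⊤  old=⊥  +wl: 3,4,5
  step 8. node 1  ⊔preds=⊤  new=⊤  old=5  +wl: 0
  step 9. node 2  ⊔preds=⊤  new=⊤  stable
  step 10. node 3  ⊔preds=⊤  new=⊤  stable
  step 11. node 4  ⊔preds=⊤  new=⊤  stable
  step 12. node 5  ⊔preds=⊤  new=⊤  stable
  step 13. node 0  ⊔preds=⊤  new=⊤  stable

Least fixpoint reached:
  node 0: ⊤
  node 1: ⊤
  node 2: ⊤
  node 3: ⊤
  node 4: ⊤
  node 5: ⊤

yes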